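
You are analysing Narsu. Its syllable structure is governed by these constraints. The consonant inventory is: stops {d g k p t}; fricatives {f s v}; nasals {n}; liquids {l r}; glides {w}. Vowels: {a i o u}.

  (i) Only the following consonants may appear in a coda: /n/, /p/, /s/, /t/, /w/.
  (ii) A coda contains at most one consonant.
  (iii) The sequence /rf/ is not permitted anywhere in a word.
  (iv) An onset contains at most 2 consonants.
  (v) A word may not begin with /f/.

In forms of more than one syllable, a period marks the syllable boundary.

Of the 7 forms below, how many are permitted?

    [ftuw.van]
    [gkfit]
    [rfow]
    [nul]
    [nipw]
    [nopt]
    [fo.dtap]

0

[ftuw.van] — violates constraint (v): word begins with /f/ → not permitted
[gkfit] — violates constraint (iv): syllable 1 onset /gkf/ has 3 consonants (> 2) → not permitted
[rfow] — violates constraint (iii): contains banned sequence /rf/ → not permitted
[nul] — violates constraint (i): syllable 1 coda contains /l/, which is not a licensed coda consonant → not permitted
[nipw] — violates constraint (ii): syllable 1 coda /pw/ has 2 consonants (> 1) → not permitted
[nopt] — violates constraint (ii): syllable 1 coda /pt/ has 2 consonants (> 1) → not permitted
[fo.dtap] — violates constraint (v): word begins with /f/ → not permitted
No form is permitted → 0.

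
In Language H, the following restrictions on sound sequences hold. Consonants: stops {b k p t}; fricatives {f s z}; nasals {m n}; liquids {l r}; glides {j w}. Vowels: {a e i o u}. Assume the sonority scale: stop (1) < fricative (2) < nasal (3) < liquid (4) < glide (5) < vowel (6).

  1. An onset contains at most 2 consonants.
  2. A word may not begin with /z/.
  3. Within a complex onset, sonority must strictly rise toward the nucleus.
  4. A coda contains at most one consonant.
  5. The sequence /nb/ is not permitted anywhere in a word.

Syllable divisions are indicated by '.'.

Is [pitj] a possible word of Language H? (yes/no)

[pitj] — violates constraint 4: syllable 1 coda /tj/ has 2 consonants (> 1) → not permitted

no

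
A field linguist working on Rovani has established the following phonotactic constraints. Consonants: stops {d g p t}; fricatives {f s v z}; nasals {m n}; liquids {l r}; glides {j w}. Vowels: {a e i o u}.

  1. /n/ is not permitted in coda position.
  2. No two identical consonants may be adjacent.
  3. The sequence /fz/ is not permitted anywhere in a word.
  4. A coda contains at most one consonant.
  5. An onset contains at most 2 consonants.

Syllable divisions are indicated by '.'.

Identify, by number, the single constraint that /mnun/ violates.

/mnun/: syllable 1 coda contains /n/.
This is a violation of constraint 1: "/n/ is not permitted in coda position."
The remaining constraints (2, 3, 4, 5) are satisfied.

1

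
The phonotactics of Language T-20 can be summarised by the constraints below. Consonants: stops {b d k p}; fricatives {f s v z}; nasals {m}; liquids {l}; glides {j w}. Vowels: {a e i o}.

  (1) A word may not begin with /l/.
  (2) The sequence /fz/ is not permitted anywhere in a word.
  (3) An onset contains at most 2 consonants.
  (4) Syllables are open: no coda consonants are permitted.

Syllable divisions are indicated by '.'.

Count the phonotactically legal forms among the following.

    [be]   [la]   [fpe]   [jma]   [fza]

3

[be] — σ1 onset /b/, coda /∅/ ok → phonotactically legal
[la] — violates constraint 1: word begins with /l/ → phonotactically illegal
[fpe] — σ1 onset /fp/ (2C), coda /∅/ ok → phonotactically legal
[jma] — σ1 onset /jm/ (2C), coda /∅/ ok → phonotactically legal
[fza] — violates constraint 2: contains banned sequence /fz/ → phonotactically illegal
Phonotactically legal: [be], [fpe], [jma] → 3.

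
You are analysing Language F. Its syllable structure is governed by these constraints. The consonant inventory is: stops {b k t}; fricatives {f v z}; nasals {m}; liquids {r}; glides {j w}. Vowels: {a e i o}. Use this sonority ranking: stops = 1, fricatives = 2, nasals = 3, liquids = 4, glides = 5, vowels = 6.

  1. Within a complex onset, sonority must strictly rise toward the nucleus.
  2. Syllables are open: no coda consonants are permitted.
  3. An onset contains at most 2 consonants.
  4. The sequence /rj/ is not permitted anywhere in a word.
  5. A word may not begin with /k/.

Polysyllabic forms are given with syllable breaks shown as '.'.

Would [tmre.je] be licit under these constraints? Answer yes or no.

no

[tmre.je] — violates constraint 3: syllable 1 onset /tmr/ has 3 consonants (> 2) → illicit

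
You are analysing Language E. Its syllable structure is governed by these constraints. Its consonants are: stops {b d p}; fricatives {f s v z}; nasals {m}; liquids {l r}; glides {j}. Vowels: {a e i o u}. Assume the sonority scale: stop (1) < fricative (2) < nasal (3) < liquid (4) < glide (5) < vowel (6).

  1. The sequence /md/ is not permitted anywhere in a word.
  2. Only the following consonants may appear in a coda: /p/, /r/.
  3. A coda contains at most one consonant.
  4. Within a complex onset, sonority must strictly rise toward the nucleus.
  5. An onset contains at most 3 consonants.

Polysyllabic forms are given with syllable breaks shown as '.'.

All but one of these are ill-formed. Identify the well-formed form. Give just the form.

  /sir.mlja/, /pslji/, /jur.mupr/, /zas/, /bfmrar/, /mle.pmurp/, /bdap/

/sir.mlja/ — σ1 onset /s/, coda /r/ ok; σ2 onset /mlj/ (3→4→5 rises), coda /∅/ ok → well-formed
/pslji/ — violates constraint 5: syllable 1 onset /pslj/ has 4 consonants (> 3) → ill-formed
/jur.mupr/ — violates constraint 3: syllable 2 coda /pr/ has 2 consonants (> 1) → ill-formed
/zas/ — violates constraint 2: syllable 1 coda contains /s/, which is not a licensed coda consonant → ill-formed
/bfmrar/ — violates constraint 5: syllable 1 onset /bfmr/ has 4 consonants (> 3) → ill-formed
/mle.pmurp/ — violates constraint 3: syllable 2 coda /rp/ has 2 consonants (> 1) → ill-formed
/bdap/ — violates constraint 4: syllable 1 onset /bd/: /b/ (stop, 1) → /d/ (stop, 1) does not rise → ill-formed

/sir.mlja/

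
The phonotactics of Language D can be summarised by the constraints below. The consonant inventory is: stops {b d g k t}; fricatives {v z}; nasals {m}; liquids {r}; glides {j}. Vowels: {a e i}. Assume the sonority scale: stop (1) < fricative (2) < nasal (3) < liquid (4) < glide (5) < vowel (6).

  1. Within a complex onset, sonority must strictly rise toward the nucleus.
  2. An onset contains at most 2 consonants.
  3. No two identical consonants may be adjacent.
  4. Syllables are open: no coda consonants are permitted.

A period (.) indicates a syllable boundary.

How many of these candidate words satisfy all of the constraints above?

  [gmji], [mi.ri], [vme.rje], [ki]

[gmji] — violates constraint 2: syllable 1 onset /gmj/ has 3 consonants (> 2) → not permitted
[mi.ri] — σ1 onset /m/, coda /∅/ ok; σ2 onset /r/, coda /∅/ ok → permitted
[vme.rje] — σ1 onset /vm/ (2→3 rises), coda /∅/ ok; σ2 onset /rj/ (4→5 rises), coda /∅/ ok → permitted
[ki] — σ1 onset /k/, coda /∅/ ok → permitted
Permitted: [mi.ri], [vme.rje], [ki] → 3.

3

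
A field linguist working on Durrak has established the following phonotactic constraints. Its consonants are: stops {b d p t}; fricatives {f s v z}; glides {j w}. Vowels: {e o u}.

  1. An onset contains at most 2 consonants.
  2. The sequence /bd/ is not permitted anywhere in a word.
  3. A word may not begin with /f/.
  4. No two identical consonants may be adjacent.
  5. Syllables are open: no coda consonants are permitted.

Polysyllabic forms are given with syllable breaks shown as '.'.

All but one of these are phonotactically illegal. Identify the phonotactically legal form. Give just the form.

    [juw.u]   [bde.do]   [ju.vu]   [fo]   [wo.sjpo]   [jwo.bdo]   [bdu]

[juw.u] — violates constraint 5: syllable 1 coda /w/ has 1 consonant (> 0) → phonotactically illegal
[bde.do] — violates constraint 2: contains banned sequence /bd/ → phonotactically illegal
[ju.vu] — σ1 onset /j/, coda /∅/ ok; σ2 onset /v/, coda /∅/ ok → phonotactically legal
[fo] — violates constraint 3: word begins with /f/ → phonotactically illegal
[wo.sjpo] — violates constraint 1: syllable 2 onset /sjp/ has 3 consonants (> 2) → phonotactically illegal
[jwo.bdo] — violates constraint 2: contains banned sequence /bd/ → phonotactically illegal
[bdu] — violates constraint 2: contains banned sequence /bd/ → phonotactically illegal

[ju.vu]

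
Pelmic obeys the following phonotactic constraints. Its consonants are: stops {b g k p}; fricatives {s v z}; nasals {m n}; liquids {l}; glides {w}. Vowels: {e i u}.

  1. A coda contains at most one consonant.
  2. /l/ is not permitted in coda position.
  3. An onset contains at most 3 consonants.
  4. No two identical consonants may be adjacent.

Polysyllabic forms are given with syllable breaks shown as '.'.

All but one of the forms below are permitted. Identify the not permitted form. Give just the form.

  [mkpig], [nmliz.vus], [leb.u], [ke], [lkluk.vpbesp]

[mkpig] — σ1 onset /mkp/ (3C), coda /g/ ok → permitted
[nmliz.vus] — σ1 onset /nml/ (3C), coda /z/ ok; σ2 onset /v/, coda /s/ ok → permitted
[leb.u] — σ1 onset /l/, coda /b/ ok; σ2 onset /∅/, coda /∅/ ok → permitted
[ke] — σ1 onset /k/, coda /∅/ ok → permitted
[lkluk.vpbesp] — violates constraint 1: syllable 2 coda /sp/ has 2 consonants (> 1) → not permitted

[lkluk.vpbesp]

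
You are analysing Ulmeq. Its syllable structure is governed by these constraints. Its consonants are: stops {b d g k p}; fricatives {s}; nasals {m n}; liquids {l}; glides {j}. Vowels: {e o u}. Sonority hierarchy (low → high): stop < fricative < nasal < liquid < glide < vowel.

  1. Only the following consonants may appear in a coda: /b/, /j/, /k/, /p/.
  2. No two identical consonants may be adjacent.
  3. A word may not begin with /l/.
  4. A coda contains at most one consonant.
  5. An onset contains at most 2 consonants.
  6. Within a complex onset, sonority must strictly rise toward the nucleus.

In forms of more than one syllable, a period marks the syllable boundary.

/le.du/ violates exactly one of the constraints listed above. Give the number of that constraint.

/le.du/: word begins with /l/.
This is a violation of constraint 3: "A word may not begin with /l/."
The remaining constraints (1, 2, 4, 5, 6) are satisfied.

3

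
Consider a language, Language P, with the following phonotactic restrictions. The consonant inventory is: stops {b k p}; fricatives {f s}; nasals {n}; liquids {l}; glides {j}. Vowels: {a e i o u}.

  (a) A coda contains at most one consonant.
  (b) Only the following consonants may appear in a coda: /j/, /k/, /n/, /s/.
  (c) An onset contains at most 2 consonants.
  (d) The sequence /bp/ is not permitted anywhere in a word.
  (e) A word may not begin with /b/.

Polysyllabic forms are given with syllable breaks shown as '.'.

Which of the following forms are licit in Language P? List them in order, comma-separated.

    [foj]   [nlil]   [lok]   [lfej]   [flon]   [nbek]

[foj] — σ1 onset /f/, coda /j/ ok → licit
[nlil] — violates constraint (b): syllable 1 coda contains /l/, which is not a licensed coda consonant → illicit
[lok] — σ1 onset /l/, coda /k/ ok → licit
[lfej] — σ1 onset /lf/ (2C), coda /j/ ok → licit
[flon] — σ1 onset /fl/ (2C), coda /n/ ok → licit
[nbek] — σ1 onset /nb/ (2C), coda /k/ ok → licit

[foj], [lok], [lfej], [flon], [nbek]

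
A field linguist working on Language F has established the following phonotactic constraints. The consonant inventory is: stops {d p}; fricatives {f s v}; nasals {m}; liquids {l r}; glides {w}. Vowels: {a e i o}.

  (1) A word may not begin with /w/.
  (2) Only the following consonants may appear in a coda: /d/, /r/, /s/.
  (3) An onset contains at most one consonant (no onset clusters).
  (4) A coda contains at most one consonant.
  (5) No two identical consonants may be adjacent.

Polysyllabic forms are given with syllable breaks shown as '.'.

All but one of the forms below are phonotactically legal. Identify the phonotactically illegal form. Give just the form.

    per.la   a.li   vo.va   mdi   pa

mdi

per.la — σ1 onset /p/, coda /r/ ok; σ2 onset /l/, coda /∅/ ok → phonotactically legal
a.li — σ1 onset /∅/, coda /∅/ ok; σ2 onset /l/, coda /∅/ ok → phonotactically legal
vo.va — σ1 onset /v/, coda /∅/ ok; σ2 onset /v/, coda /∅/ ok → phonotactically legal
mdi — violates constraint 3: syllable 1 onset /md/ has 2 consonants (> 1) → phonotactically illegal
pa — σ1 onset /p/, coda /∅/ ok → phonotactically legal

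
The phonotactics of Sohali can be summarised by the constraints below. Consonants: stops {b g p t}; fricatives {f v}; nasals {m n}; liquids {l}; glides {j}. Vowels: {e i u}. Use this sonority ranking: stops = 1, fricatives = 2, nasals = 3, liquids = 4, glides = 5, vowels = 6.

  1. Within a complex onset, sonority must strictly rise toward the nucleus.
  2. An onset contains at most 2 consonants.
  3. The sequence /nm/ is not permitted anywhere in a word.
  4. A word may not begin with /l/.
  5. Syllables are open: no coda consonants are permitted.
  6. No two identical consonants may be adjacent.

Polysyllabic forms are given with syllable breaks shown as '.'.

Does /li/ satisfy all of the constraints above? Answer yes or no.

no

/li/ — violates constraint 4: word begins with /l/ → illicit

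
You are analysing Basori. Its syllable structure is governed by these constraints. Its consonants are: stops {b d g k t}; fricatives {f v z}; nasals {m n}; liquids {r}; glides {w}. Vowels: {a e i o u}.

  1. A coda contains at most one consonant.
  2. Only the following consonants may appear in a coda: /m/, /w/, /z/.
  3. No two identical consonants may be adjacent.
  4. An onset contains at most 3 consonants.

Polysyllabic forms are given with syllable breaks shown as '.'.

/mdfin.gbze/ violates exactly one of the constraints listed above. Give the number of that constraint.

2

/mdfin.gbze/: syllable 1 coda contains /n/, which is not a licensed coda consonant.
This is a violation of constraint 2: "Only the following consonants may appear in a coda: /m/, /w/, /z/."
The remaining constraints (1, 3, 4) are satisfied.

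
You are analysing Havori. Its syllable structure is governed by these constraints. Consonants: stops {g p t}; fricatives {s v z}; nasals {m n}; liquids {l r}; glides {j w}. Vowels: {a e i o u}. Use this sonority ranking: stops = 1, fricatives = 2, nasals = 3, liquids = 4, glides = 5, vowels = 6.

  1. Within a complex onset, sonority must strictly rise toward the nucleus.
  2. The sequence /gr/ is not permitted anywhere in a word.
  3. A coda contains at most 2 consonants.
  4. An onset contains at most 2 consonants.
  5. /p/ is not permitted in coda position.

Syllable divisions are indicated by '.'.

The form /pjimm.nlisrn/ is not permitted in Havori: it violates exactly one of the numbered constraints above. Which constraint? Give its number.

/pjimm.nlisrn/: syllable 2 coda /srn/ has 3 consonants (> 2).
This is a violation of constraint 3: "A coda contains at most 2 consonants."
The remaining constraints (1, 2, 4, 5) are satisfied.

3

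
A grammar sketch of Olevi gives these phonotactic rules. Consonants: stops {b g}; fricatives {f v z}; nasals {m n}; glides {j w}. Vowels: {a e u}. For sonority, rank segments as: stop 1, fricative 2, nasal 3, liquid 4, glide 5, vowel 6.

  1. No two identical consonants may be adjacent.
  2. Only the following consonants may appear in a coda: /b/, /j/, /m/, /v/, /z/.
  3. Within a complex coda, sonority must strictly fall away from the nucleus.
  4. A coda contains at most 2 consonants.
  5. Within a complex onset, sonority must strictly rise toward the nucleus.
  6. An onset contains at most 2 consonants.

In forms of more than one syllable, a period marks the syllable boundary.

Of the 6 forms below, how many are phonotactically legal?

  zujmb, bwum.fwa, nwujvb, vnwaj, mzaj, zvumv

1

zujmb — violates constraint 4: syllable 1 coda /jmb/ has 3 consonants (> 2) → phonotactically illegal
bwum.fwa — σ1 onset /bw/ (1→5 rises), coda /m/ ok; σ2 onset /fw/ (2→5 rises), coda /∅/ ok → phonotactically legal
nwujvb — violates constraint 4: syllable 1 coda /jvb/ has 3 consonants (> 2) → phonotactically illegal
vnwaj — violates constraint 6: syllable 1 onset /vnw/ has 3 consonants (> 2) → phonotactically illegal
mzaj — violates constraint 5: syllable 1 onset /mz/: /m/ (nasal, 3) → /z/ (fricative, 2) does not rise → phonotactically illegal
zvumv — violates constraint 5: syllable 1 onset /zv/: /z/ (fricative, 2) → /v/ (fricative, 2) does not rise → phonotactically illegal
Phonotactically legal: bwum.fwa → 1.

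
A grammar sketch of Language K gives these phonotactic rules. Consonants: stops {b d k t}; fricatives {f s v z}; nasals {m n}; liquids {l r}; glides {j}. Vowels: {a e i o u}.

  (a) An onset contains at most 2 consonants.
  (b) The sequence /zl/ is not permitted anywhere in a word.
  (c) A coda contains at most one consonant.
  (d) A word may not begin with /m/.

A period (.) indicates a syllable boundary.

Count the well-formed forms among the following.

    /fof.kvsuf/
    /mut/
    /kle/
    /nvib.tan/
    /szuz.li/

2

/fof.kvsuf/ — violates constraint (a): syllable 2 onset /kvs/ has 3 consonants (> 2) → ill-formed
/mut/ — violates constraint (d): word begins with /m/ → ill-formed
/kle/ — σ1 onset /kl/ (2C), coda /∅/ ok → well-formed
/nvib.tan/ — σ1 onset /nv/ (2C), coda /b/ ok; σ2 onset /t/, coda /n/ ok → well-formed
/szuz.li/ — violates constraint (b): contains banned sequence /zl/ → ill-formed
Well-formed: /kle/, /nvib.tan/ → 2.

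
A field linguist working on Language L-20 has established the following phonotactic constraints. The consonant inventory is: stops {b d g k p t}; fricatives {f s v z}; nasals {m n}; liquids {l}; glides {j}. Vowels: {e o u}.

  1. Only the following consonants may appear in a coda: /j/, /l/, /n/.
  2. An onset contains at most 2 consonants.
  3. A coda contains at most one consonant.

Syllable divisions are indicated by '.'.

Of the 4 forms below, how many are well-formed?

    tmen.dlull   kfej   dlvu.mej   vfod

tmen.dlull — violates constraint 3: syllable 2 coda /ll/ has 2 consonants (> 1) → ill-formed
kfej — σ1 onset /kf/ (2C), coda /j/ ok → well-formed
dlvu.mej — violates constraint 2: syllable 1 onset /dlv/ has 3 consonants (> 2) → ill-formed
vfod — violates constraint 1: syllable 1 coda contains /d/, which is not a licensed coda consonant → ill-formed
Well-formed: kfej → 1.

1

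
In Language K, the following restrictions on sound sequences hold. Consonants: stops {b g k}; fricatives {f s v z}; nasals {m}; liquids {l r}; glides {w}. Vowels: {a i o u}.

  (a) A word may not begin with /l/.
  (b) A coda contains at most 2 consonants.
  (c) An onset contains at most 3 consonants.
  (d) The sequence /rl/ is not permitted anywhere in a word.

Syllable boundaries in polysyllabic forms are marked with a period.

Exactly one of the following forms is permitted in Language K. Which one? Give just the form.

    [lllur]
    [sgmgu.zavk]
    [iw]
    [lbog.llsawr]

[lllur] — violates constraint (a): word begins with /l/ → not permitted
[sgmgu.zavk] — violates constraint (c): syllable 1 onset /sgmg/ has 4 consonants (> 3) → not permitted
[iw] — σ1 onset /∅/, coda /w/ ok → permitted
[lbog.llsawr] — violates constraint (a): word begins with /l/ → not permitted

[iw]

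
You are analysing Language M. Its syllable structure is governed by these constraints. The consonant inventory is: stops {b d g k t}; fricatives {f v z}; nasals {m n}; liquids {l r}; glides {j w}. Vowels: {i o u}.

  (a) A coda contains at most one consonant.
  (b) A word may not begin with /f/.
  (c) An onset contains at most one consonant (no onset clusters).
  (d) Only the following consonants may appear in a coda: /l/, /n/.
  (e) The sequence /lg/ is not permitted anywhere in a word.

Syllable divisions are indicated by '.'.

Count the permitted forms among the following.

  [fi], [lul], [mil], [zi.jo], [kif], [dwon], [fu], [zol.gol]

[fi] — violates constraint (b): word begins with /f/ → not permitted
[lul] — σ1 onset /l/, coda /l/ ok → permitted
[mil] — σ1 onset /m/, coda /l/ ok → permitted
[zi.jo] — σ1 onset /z/, coda /∅/ ok; σ2 onset /j/, coda /∅/ ok → permitted
[kif] — violates constraint (d): syllable 1 coda contains /f/, which is not a licensed coda consonant → not permitted
[dwon] — violates constraint (c): syllable 1 onset /dw/ has 2 consonants (> 1) → not permitted
[fu] — violates constraint (b): word begins with /f/ → not permitted
[zol.gol] — violates constraint (e): contains banned sequence /lg/ → not permitted
Permitted: [lul], [mil], [zi.jo] → 3.

3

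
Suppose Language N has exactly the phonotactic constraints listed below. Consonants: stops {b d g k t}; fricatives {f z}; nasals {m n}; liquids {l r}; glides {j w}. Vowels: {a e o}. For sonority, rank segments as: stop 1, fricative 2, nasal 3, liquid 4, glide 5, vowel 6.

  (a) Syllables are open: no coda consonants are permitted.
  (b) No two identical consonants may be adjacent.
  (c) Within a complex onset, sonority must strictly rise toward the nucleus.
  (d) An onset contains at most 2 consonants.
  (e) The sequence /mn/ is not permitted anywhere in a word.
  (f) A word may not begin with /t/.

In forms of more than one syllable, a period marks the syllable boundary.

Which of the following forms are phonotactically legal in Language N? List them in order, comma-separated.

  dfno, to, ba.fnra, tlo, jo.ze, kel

dfno — violates constraint (d): syllable 1 onset /dfn/ has 3 consonants (> 2) → phonotactically illegal
to — violates constraint (f): word begins with /t/ → phonotactically illegal
ba.fnra — violates constraint (d): syllable 2 onset /fnr/ has 3 consonants (> 2) → phonotactically illegal
tlo — violates constraint (f): word begins with /t/ → phonotactically illegal
jo.ze — σ1 onset /j/, coda /∅/ ok; σ2 onset /z/, coda /∅/ ok → phonotactically legal
kel — violates constraint (a): syllable 1 coda /l/ has 1 consonant (> 0) → phonotactically illegal

jo.ze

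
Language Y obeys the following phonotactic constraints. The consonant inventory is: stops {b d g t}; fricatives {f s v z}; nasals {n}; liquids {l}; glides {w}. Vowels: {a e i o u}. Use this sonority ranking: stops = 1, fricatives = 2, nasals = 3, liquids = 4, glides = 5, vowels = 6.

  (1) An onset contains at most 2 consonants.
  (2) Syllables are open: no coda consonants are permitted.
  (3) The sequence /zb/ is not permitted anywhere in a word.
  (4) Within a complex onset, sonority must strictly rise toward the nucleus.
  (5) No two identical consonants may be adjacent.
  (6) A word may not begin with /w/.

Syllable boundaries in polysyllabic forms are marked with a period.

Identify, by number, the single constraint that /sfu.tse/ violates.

4

/sfu.tse/: syllable 1 onset /sf/: /s/ (fricative, 2) → /f/ (fricative, 2) does not rise.
This is a violation of constraint 4: "Within a complex onset, sonority must strictly rise toward the nucleus."
The remaining constraints (1, 2, 3, 5, 6) are satisfied.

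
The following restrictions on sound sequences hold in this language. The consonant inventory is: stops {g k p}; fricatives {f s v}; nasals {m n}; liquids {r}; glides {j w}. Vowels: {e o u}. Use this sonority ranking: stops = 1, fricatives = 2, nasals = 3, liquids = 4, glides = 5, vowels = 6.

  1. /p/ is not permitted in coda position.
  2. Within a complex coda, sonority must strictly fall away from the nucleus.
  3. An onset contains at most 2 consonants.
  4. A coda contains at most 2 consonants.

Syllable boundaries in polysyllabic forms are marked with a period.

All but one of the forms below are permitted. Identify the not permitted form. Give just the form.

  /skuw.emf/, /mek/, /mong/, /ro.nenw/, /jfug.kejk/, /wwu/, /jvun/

/ro.nenw/

/skuw.emf/ — σ1 onset /sk/ (2C), coda /w/ ok; σ2 onset /∅/, coda /mf/ (3→2 falls) ok → permitted
/mek/ — σ1 onset /m/, coda /k/ ok → permitted
/mong/ — σ1 onset /m/, coda /ng/ (3→1 falls) ok → permitted
/ro.nenw/ — violates constraint 2: syllable 2 coda /nw/: /n/ (nasal, 3) → /w/ (glide, 5) does not fall → not permitted
/jfug.kejk/ — σ1 onset /jf/ (2C), coda /g/ ok; σ2 onset /k/, coda /jk/ (5→1 falls) ok → permitted
/wwu/ — σ1 onset /ww/ (2C), coda /∅/ ok → permitted
/jvun/ — σ1 onset /jv/ (2C), coda /n/ ok → permitted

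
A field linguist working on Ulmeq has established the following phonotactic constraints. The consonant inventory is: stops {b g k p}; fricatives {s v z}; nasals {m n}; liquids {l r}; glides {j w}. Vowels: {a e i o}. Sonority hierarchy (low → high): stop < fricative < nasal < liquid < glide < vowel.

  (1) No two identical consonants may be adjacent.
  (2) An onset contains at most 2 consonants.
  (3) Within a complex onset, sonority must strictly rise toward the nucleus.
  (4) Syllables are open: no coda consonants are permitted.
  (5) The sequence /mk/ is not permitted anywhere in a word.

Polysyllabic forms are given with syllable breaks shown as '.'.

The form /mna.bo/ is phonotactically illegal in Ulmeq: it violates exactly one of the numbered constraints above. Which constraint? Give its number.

3

/mna.bo/: syllable 1 onset /mn/: /m/ (nasal, 3) → /n/ (nasal, 3) does not rise.
This is a violation of constraint 3: "Within a complex onset, sonority must strictly rise toward the nucleus."
The remaining constraints (1, 2, 4, 5) are satisfied.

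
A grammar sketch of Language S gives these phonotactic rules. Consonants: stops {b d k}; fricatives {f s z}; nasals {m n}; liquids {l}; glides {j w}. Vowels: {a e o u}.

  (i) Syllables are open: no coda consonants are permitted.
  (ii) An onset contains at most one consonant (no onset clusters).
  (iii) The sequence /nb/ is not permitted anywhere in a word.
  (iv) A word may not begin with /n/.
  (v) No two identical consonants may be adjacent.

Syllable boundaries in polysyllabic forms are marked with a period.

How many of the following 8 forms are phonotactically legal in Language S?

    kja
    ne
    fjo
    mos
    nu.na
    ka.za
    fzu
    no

kja — violates constraint (ii): syllable 1 onset /kj/ has 2 consonants (> 1) → phonotactically illegal
ne — violates constraint (iv): word begins with /n/ → phonotactically illegal
fjo — violates constraint (ii): syllable 1 onset /fj/ has 2 consonants (> 1) → phonotactically illegal
mos — violates constraint (i): syllable 1 coda /s/ has 1 consonant (> 0) → phonotactically illegal
nu.na — violates constraint (iv): word begins with /n/ → phonotactically illegal
ka.za — σ1 onset /k/, coda /∅/ ok; σ2 onset /z/, coda /∅/ ok → phonotactically legal
fzu — violates constraint (ii): syllable 1 onset /fz/ has 2 consonants (> 1) → phonotactically illegal
no — violates constraint (iv): word begins with /n/ → phonotactically illegal
Phonotactically legal: ka.za → 1.

1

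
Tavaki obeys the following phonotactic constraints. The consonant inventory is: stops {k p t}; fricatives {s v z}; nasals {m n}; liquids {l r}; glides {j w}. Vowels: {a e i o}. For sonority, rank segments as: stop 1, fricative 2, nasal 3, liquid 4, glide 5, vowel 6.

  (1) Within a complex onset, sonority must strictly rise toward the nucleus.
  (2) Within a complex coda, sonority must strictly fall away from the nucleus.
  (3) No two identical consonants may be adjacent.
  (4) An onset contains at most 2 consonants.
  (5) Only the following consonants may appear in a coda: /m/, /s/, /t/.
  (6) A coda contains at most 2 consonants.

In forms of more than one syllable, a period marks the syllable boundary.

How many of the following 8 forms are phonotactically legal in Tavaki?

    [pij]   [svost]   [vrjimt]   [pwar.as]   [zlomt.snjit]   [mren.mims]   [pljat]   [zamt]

1

[pij] — violates constraint 5: syllable 1 coda contains /j/, which is not a licensed coda consonant → phonotactically illegal
[svost] — violates constraint 1: syllable 1 onset /sv/: /s/ (fricative, 2) → /v/ (fricative, 2) does not rise → phonotactically illegal
[vrjimt] — violates constraint 4: syllable 1 onset /vrj/ has 3 consonants (> 2) → phonotactically illegal
[pwar.as] — violates constraint 5: syllable 1 coda contains /r/, which is not a licensed coda consonant → phonotactically illegal
[zlomt.snjit] — violates constraint 4: syllable 2 onset /snj/ has 3 consonants (> 2) → phonotactically illegal
[mren.mims] — violates constraint 5: syllable 1 coda contains /n/, which is not a licensed coda consonant → phonotactically illegal
[pljat] — violates constraint 4: syllable 1 onset /plj/ has 3 consonants (> 2) → phonotactically illegal
[zamt] — σ1 onset /z/, coda /mt/ (3→1 falls) ok → phonotactically legal
Phonotactically legal: [zamt] → 1.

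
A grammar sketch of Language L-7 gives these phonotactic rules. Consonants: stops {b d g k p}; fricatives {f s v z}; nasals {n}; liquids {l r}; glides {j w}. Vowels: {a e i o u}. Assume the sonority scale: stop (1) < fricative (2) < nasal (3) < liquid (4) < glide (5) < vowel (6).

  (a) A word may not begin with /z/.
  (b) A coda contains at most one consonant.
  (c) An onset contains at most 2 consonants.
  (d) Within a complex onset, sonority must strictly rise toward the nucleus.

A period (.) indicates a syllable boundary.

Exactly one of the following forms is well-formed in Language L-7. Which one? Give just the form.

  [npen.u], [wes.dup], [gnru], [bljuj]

[npen.u] — violates constraint (d): syllable 1 onset /np/: /n/ (nasal, 3) → /p/ (stop, 1) does not rise → ill-formed
[wes.dup] — σ1 onset /w/, coda /s/ ok; σ2 onset /d/, coda /p/ ok → well-formed
[gnru] — violates constraint (c): syllable 1 onset /gnr/ has 3 consonants (> 2) → ill-formed
[bljuj] — violates constraint (c): syllable 1 onset /blj/ has 3 consonants (> 2) → ill-formed

[wes.dup]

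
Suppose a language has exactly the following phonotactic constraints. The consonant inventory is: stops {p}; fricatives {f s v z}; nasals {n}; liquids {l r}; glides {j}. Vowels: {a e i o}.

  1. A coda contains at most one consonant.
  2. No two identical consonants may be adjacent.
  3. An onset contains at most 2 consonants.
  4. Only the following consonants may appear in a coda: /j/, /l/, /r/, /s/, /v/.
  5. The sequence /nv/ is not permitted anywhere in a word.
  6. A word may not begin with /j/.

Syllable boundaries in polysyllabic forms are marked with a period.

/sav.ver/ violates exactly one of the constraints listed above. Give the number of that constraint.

/sav.ver/: adjacent identical consonants /vv/.
This is a violation of constraint 2: "No two identical consonants may be adjacent."
The remaining constraints (1, 3, 4, 5, 6) are satisfied.

2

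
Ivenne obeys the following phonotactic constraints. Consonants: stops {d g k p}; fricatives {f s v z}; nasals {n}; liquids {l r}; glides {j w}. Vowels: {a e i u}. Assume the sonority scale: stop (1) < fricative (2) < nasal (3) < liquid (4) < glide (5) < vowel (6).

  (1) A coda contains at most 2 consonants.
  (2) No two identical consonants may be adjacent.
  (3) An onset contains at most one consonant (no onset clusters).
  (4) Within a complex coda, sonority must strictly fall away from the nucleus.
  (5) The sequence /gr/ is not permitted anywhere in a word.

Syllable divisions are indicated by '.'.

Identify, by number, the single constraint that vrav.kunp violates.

vrav.kunp: syllable 1 onset /vr/ has 2 consonants (> 1).
This is a violation of constraint 3: "An onset contains at most one consonant (no onset clusters)."
The remaining constraints (1, 2, 4, 5) are satisfied.

3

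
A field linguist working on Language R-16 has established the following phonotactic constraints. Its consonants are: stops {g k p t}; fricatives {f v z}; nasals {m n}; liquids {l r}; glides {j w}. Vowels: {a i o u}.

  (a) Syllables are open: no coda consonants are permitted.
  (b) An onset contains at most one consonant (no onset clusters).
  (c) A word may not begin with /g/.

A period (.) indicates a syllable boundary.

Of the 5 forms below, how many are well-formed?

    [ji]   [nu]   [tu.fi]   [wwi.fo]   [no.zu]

4

[ji] — σ1 onset /j/, coda /∅/ ok → well-formed
[nu] — σ1 onset /n/, coda /∅/ ok → well-formed
[tu.fi] — σ1 onset /t/, coda /∅/ ok; σ2 onset /f/, coda /∅/ ok → well-formed
[wwi.fo] — violates constraint (b): syllable 1 onset /ww/ has 2 consonants (> 1) → ill-formed
[no.zu] — σ1 onset /n/, coda /∅/ ok; σ2 onset /z/, coda /∅/ ok → well-formed
Well-formed: [ji], [nu], [tu.fi], [no.zu] → 4.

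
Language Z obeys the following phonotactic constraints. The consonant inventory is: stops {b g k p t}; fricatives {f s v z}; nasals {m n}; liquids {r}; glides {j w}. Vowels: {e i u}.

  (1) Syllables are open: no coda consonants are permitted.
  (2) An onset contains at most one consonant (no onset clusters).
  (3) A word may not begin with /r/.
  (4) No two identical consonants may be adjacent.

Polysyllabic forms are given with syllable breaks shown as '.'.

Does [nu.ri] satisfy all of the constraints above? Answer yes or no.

[nu.ri] — σ1 onset /n/, coda /∅/ ok; σ2 onset /r/, coda /∅/ ok → well-formed

yes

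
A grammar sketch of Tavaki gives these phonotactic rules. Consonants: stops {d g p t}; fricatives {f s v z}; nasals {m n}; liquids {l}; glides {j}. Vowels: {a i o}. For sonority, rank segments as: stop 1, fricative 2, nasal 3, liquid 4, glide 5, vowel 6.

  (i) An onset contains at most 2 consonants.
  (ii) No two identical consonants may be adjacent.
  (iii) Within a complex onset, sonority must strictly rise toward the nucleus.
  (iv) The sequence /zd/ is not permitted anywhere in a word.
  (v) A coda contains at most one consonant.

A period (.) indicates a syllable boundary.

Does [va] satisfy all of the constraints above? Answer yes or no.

[va] — σ1 onset /v/, coda /∅/ ok → licit

yes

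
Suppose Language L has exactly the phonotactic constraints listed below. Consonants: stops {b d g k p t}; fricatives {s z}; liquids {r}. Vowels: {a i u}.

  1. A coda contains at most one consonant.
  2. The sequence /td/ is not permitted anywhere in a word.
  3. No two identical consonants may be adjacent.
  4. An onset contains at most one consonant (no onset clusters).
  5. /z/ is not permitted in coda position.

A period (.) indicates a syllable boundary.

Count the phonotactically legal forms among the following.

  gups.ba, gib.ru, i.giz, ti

2

gups.ba — violates constraint 1: syllable 1 coda /ps/ has 2 consonants (> 1) → phonotactically illegal
gib.ru — σ1 onset /g/, coda /b/ ok; σ2 onset /r/, coda /∅/ ok → phonotactically legal
i.giz — violates constraint 5: syllable 2 coda contains /z/ → phonotactically illegal
ti — σ1 onset /t/, coda /∅/ ok → phonotactically legal
Phonotactically legal: gib.ru, ti → 2.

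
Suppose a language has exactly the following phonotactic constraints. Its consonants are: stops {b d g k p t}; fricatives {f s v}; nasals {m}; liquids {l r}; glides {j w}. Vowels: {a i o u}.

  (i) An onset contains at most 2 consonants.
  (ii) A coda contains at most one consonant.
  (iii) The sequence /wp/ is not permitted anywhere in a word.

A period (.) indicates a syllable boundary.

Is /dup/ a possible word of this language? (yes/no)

/dup/ — σ1 onset /d/, coda /p/ ok → permitted

yes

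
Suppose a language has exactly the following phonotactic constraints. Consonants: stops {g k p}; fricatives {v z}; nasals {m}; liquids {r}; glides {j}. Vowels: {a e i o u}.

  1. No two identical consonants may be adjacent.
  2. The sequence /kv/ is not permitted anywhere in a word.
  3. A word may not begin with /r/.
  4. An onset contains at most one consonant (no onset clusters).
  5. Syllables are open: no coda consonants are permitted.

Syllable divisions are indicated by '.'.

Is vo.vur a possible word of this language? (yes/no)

vo.vur — violates constraint 5: syllable 2 coda /r/ has 1 consonant (> 0) → illicit

no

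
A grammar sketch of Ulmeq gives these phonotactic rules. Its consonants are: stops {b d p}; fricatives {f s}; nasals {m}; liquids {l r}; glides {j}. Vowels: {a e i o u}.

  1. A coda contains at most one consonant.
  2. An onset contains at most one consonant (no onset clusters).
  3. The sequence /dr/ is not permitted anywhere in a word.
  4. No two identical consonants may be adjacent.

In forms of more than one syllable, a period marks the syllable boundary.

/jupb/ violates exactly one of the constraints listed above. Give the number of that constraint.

1

/jupb/: syllable 1 coda /pb/ has 2 consonants (> 1).
This is a violation of constraint 1: "A coda contains at most one consonant."
The remaining constraints (2, 3, 4) are satisfied.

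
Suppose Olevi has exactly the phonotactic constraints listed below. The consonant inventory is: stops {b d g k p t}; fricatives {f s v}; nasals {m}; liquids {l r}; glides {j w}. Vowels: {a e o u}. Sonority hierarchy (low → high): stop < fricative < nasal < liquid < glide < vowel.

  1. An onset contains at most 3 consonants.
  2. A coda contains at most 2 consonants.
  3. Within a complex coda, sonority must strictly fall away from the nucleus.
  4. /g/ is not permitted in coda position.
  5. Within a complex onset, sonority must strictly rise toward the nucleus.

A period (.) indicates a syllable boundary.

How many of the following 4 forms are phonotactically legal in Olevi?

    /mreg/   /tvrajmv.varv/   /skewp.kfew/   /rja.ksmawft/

0

/mreg/ — violates constraint 4: syllable 1 coda contains /g/ → phonotactically illegal
/tvrajmv.varv/ — violates constraint 2: syllable 1 coda /jmv/ has 3 consonants (> 2) → phonotactically illegal
/skewp.kfew/ — violates constraint 5: syllable 1 onset /sk/: /s/ (fricative, 2) → /k/ (stop, 1) does not rise → phonotactically illegal
/rja.ksmawft/ — violates constraint 2: syllable 2 coda /wft/ has 3 consonants (> 2) → phonotactically illegal
No form is phonotactically legal → 0.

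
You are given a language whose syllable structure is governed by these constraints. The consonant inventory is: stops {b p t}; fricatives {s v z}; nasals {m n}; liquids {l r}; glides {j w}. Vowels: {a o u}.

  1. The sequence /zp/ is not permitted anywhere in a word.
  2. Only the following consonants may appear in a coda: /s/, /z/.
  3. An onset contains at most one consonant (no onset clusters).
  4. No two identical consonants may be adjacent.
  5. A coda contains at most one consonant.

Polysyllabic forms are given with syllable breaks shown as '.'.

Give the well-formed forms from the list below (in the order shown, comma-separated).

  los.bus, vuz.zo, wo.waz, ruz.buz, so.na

los.bus — σ1 onset /l/, coda /s/ ok; σ2 onset /b/, coda /s/ ok → well-formed
vuz.zo — violates constraint 4: adjacent identical consonants /zz/ → ill-formed
wo.waz — σ1 onset /w/, coda /∅/ ok; σ2 onset /w/, coda /z/ ok → well-formed
ruz.buz — σ1 onset /r/, coda /z/ ok; σ2 onset /b/, coda /z/ ok → well-formed
so.na — σ1 onset /s/, coda /∅/ ok; σ2 onset /n/, coda /∅/ ok → well-formed

los.bus, wo.waz, ruz.buz, so.na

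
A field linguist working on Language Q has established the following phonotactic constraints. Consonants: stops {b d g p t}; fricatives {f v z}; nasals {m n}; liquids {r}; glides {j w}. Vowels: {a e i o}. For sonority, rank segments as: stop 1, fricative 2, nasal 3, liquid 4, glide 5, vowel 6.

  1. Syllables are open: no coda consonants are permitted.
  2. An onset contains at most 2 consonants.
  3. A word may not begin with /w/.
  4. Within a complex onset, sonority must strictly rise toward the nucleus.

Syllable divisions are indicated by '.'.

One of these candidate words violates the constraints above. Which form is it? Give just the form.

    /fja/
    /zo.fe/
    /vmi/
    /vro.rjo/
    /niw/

/fja/ — σ1 onset /fj/ (2→5 rises), coda /∅/ ok → phonotactically legal
/zo.fe/ — σ1 onset /z/, coda /∅/ ok; σ2 onset /f/, coda /∅/ ok → phonotactically legal
/vmi/ — σ1 onset /vm/ (2→3 rises), coda /∅/ ok → phonotactically legal
/vro.rjo/ — σ1 onset /vr/ (2→4 rises), coda /∅/ ok; σ2 onset /rj/ (4→5 rises), coda /∅/ ok → phonotactically legal
/niw/ — violates constraint 1: syllable 1 coda /w/ has 1 consonant (> 0) → phonotactically illegal

/niw/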